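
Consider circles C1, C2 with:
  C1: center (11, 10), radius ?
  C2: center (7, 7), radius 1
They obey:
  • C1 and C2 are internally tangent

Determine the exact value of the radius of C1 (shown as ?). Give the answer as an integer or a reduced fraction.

6

1. [int C1,C2]  r_C1² − 2r_C1 − 24 = 0  ⇒  r_C1 = 6 (r>0 drops 1)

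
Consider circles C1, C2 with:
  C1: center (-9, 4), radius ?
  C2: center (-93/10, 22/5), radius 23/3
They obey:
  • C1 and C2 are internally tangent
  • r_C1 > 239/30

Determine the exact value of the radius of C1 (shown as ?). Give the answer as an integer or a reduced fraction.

49/6

1. [int C1,C2]  r_C1² − (46/3)r_C1 + 2107/36 = 0  ⇒  r_C1 = 43/6 or 49/6
2. given r_C1 > 239/30: keep 49/6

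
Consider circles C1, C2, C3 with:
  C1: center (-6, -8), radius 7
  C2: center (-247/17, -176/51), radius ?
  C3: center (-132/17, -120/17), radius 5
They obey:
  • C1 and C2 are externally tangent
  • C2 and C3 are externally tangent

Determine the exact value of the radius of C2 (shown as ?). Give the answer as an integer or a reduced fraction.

1. [ext C1·C2]  r_C2² + 14r_C2 − 400/9 = 0  ⇒  r_C2 = 8/3 (r>0 drops 1)
2. [ext C2·C3]  r_C2² + 10r_C2 − 304/9 = 0  ⇒  r_C2 = 8/3 (r>0 drops 1)

8/3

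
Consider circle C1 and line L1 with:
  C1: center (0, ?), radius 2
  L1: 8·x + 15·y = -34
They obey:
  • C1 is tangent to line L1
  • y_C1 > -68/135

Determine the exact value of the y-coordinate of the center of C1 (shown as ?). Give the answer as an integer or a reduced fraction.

1. [C1‖L1]  y_C1² + (68/15)y_C1 = 0  ⇒  y_C1 = -68/15 or 0
2. given y_C1 > -68/135: keep 0

0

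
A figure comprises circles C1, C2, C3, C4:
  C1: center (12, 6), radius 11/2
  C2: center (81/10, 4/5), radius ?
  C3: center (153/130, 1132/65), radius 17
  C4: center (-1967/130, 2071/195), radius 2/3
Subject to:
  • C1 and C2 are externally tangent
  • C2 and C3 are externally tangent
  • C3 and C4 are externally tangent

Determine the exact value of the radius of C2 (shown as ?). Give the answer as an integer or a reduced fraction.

1. [ext C1·C2]  r_C2² + 11r_C2 − 12 = 0  ⇒  r_C2 = 1 (r>0 drops 1)
2. [ext C2·C3]  r_C2² + 34r_C2 − 35 = 0  ⇒  r_C2 = 1 (r>0 drops 1)

1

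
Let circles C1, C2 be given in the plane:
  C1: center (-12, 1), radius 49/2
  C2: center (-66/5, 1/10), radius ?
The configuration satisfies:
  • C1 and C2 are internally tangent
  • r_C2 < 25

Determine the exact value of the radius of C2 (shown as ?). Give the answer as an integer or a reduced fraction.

23

1. [int C1,C2]  r_C2² − 49r_C2 + 598 = 0  ⇒  r_C2 = 23 or 26
2. given r_C2 < 25: keep 23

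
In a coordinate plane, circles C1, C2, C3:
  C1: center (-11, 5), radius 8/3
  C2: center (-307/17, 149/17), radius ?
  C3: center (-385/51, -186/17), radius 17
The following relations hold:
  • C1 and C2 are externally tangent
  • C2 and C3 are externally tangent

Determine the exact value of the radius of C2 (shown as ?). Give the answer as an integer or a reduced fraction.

16/3

1. [ext C1·C2]  r_C2² + (16/3)r_C2 − 512/9 = 0  ⇒  r_C2 = 16/3 (r>0 drops 1)
2. [ext C2·C3]  r_C2² + 34r_C2 − 1888/9 = 0  ⇒  r_C2 = 16/3 (r>0 drops 1)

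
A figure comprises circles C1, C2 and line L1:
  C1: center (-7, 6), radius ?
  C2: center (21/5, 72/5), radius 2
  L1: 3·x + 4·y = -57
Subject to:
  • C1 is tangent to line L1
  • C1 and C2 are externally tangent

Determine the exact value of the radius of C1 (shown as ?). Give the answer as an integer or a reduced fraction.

12

1. [C1‖L1]  r_C1² − 144 = 0  ⇒  r_C1 = 12 (r>0 drops 1)
2. [ext C1·C2]  r_C1² + 4r_C1 − 192 = 0  ⇒  r_C1 = 12 (r>0 drops 1)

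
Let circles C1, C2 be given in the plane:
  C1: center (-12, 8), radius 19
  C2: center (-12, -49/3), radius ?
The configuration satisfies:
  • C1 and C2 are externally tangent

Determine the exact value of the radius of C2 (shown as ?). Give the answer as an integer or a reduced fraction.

1. [ext C1·C2]  r_C2² + 38r_C2 − 2080/9 = 0  ⇒  r_C2 = 16/3 (r>0 drops 1)

16/3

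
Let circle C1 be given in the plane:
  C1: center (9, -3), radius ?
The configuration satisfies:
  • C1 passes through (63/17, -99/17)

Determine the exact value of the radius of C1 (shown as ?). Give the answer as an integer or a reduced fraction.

1. [C1∋P]  r_C1² − 36 = 0  ⇒  r_C1 = 6 (r>0 drops 1)

6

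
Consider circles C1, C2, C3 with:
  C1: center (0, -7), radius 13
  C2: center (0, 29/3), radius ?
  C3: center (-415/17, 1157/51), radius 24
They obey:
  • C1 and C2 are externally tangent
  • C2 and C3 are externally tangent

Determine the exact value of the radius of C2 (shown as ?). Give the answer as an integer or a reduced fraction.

11/3

1. [ext C1·C2]  r_C2² + 26r_C2 − 979/9 = 0  ⇒  r_C2 = 11/3 (r>0 drops 1)
2. [ext C2·C3]  r_C2² + 48r_C2 − 1705/9 = 0  ⇒  r_C2 = 11/3 (r>0 drops 1)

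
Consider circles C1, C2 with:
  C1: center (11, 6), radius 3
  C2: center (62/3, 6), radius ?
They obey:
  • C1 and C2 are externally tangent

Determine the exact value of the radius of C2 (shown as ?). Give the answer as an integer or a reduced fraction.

20/3

1. [ext C1·C2]  r_C2² + 6r_C2 − 760/9 = 0  ⇒  r_C2 = 20/3 (r>0 drops 1)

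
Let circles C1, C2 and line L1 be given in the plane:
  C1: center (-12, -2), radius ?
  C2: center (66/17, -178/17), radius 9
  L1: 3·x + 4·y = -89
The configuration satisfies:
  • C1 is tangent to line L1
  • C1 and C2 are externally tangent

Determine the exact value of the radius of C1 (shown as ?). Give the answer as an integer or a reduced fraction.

1. [C1‖L1]  r_C1² − 81 = 0  ⇒  r_C1 = 9 (r>0 drops 1)
2. [ext C1·C2]  r_C1² + 18r_C1 − 243 = 0  ⇒  r_C1 = 9 (r>0 drops 1)

9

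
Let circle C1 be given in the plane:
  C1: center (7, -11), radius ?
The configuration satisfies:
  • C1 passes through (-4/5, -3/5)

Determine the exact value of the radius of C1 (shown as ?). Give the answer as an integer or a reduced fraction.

13

1. [C1∋P]  r_C1² − 169 = 0  ⇒  r_C1 = 13 (r>0 drops 1)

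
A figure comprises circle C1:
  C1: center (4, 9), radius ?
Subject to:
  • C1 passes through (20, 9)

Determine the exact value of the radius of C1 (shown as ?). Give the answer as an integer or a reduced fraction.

1. [C1∋P]  r_C1² − 256 = 0  ⇒  r_C1 = 16 (r>0 drops 1)

16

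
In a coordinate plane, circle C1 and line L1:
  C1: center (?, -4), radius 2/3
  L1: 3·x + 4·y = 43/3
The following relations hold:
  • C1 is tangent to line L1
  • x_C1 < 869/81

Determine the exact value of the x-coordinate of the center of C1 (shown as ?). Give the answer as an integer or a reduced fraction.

9

1. [C1‖L1]  x_C1² − (182/9)x_C1 + 101 = 0  ⇒  x_C1 = 9 or 101/9
2. given x_C1 < 869/81: keep 9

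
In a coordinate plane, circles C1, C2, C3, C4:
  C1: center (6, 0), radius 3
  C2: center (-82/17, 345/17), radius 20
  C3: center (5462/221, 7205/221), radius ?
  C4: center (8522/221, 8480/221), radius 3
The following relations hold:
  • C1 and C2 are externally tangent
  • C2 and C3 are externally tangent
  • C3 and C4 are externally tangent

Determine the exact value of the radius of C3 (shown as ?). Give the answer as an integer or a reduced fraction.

12

1. [ext C2·C3]  r_C3² + 40r_C3 − 624 = 0  ⇒  r_C3 = 12 (r>0 drops 1)
2. [ext C3·C4]  r_C3² + 6r_C3 − 216 = 0  ⇒  r_C3 = 12 (r>0 drops 1)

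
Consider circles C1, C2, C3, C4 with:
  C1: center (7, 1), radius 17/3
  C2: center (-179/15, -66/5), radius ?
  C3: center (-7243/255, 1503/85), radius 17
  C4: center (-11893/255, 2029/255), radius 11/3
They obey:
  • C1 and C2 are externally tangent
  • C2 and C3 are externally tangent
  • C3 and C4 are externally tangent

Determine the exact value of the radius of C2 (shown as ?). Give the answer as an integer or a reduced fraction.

1. [ext C1·C2]  r_C2² + (34/3)r_C2 − 528 = 0  ⇒  r_C2 = 18 (r>0 drops 1)
2. [ext C2·C3]  r_C2² + 34r_C2 − 936 = 0  ⇒  r_C2 = 18 (r>0 drops 1)

18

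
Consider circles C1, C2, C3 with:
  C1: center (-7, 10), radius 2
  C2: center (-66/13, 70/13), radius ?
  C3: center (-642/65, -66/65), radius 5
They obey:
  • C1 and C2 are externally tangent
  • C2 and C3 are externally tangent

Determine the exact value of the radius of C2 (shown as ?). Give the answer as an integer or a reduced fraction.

1. [ext C1·C2]  r_C2² + 4r_C2 − 21 = 0  ⇒  r_C2 = 3 (r>0 drops 1)
2. [ext C2·C3]  r_C2² + 10r_C2 − 39 = 0  ⇒  r_C2 = 3 (r>0 drops 1)

3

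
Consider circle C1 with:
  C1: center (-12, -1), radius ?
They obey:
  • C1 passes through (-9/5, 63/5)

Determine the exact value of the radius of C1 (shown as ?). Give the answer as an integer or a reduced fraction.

17

1. [C1∋P]  r_C1² − 289 = 0  ⇒  r_C1 = 17 (r>0 drops 1)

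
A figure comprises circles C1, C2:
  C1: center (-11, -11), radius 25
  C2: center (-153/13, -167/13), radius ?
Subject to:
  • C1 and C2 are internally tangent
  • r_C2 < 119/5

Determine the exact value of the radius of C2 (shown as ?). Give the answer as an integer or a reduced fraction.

23

1. [int C1,C2]  r_C2² − 50r_C2 + 621 = 0  ⇒  r_C2 = 23 or 27
2. given r_C2 < 119/5: keep 23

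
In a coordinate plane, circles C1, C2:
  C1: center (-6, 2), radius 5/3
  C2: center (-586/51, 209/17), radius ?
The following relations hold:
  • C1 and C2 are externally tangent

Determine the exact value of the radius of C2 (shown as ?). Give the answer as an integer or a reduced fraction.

10

1. [ext C1·C2]  r_C2² + (10/3)r_C2 − 400/3 = 0  ⇒  r_C2 = 10 (r>0 drops 1)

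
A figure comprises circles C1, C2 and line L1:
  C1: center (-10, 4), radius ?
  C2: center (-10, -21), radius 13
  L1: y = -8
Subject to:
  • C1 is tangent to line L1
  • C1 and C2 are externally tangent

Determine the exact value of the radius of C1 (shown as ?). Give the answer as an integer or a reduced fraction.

1. [C1‖L1]  r_C1² − 144 = 0  ⇒  r_C1 = 12 (r>0 drops 1)
2. [ext C1·C2]  r_C1² + 26r_C1 − 456 = 0  ⇒  r_C1 = 12 (r>0 drops 1)

12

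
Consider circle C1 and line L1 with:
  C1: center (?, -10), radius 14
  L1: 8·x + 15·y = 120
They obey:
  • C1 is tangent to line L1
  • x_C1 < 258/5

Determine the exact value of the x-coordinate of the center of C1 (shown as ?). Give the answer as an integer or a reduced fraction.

4

1. [C1‖L1]  x_C1² − (135/2)x_C1 + 254 = 0  ⇒  x_C1 = 4 or 127/2
2. given x_C1 < 258/5: keep 4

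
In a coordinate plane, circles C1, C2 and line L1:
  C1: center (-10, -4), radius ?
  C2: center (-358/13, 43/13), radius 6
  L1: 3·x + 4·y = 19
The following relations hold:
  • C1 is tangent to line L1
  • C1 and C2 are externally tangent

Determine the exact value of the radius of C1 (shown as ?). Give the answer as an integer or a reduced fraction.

13

1. [C1‖L1]  r_C1² − 169 = 0  ⇒  r_C1 = 13 (r>0 drops 1)
2. [ext C1·C2]  r_C1² + 12r_C1 − 325 = 0  ⇒  r_C1 = 13 (r>0 drops 1)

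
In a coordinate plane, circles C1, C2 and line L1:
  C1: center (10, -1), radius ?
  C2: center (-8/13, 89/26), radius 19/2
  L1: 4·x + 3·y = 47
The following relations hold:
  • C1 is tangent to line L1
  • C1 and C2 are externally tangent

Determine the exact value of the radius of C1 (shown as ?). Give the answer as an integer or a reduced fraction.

1. [C1‖L1]  r_C1² − 4 = 0  ⇒  r_C1 = 2 (r>0 drops 1)
2. [ext C1·C2]  r_C1² + 19r_C1 − 42 = 0  ⇒  r_C1 = 2 (r>0 drops 1)

2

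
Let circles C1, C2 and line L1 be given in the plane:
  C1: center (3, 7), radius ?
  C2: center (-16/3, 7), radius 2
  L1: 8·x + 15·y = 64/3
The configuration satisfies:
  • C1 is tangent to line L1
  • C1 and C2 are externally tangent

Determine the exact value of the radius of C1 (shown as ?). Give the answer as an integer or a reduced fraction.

19/3

1. [C1‖L1]  r_C1² − 361/9 = 0  ⇒  r_C1 = 19/3 (r>0 drops 1)
2. [ext C1·C2]  r_C1² + 4r_C1 − 589/9 = 0  ⇒  r_C1 = 19/3 (r>0 drops 1)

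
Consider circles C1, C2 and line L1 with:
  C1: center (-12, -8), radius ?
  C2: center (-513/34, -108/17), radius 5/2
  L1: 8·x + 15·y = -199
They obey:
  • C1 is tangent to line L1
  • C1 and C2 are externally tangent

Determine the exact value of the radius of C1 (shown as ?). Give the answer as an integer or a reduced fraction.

1

1. [C1‖L1]  r_C1² − 1 = 0  ⇒  r_C1 = 1 (r>0 drops 1)
2. [ext C1·C2]  r_C1² + 5r_C1 − 6 = 0  ⇒  r_C1 = 1 (r>0 drops 1)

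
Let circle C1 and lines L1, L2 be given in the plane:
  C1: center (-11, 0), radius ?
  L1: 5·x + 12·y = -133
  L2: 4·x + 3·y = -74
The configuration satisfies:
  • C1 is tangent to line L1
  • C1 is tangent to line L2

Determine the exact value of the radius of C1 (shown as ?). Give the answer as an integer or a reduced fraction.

6

1. [C1‖L1]  r_C1² − 36 = 0  ⇒  r_C1 = 6 (r>0 drops 1)
2. [C1‖L2]  r_C1² − 36 = 0  ⇒  r_C1 = 6 (r>0 drops 1)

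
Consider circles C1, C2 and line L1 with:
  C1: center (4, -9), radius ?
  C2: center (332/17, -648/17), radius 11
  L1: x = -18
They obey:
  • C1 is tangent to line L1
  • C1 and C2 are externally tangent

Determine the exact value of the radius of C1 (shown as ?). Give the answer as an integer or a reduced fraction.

1. [C1‖L1]  r_C1² − 484 = 0  ⇒  r_C1 = 22 (r>0 drops 1)
2. [ext C1·C2]  r_C1² + 22r_C1 − 968 = 0  ⇒  r_C1 = 22 (r>0 drops 1)

22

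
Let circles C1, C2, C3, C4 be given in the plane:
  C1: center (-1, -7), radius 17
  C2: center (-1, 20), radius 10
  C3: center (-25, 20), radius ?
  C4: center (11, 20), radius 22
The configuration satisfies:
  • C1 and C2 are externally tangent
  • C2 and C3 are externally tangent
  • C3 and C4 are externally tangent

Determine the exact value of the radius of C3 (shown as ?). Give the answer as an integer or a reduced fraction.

1. [ext C2·C3]  r_C3² + 20r_C3 − 476 = 0  ⇒  r_C3 = 14 (r>0 drops 1)
2. [ext C3·C4]  r_C3² + 44r_C3 − 812 = 0  ⇒  r_C3 = 14 (r>0 drops 1)

14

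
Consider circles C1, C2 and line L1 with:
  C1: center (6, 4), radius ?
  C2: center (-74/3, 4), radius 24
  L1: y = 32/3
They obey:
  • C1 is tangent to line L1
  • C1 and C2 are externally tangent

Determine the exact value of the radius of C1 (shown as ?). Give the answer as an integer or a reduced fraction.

1. [C1‖L1]  r_C1² − 400/9 = 0  ⇒  r_C1 = 20/3 (r>0 drops 1)
2. [ext C1·C2]  r_C1² + 48r_C1 − 3280/9 = 0  ⇒  r_C1 = 20/3 (r>0 drops 1)

20/3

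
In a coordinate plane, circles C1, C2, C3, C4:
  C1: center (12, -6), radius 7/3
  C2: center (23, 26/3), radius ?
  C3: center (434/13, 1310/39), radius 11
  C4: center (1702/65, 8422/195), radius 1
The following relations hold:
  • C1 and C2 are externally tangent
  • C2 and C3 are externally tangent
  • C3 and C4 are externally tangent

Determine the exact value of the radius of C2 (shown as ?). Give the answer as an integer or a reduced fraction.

1. [ext C1·C2]  r_C2² + (14/3)r_C2 − 992/3 = 0  ⇒  r_C2 = 16 (r>0 drops 1)
2. [ext C2·C3]  r_C2² + 22r_C2 − 608 = 0  ⇒  r_C2 = 16 (r>0 drops 1)

16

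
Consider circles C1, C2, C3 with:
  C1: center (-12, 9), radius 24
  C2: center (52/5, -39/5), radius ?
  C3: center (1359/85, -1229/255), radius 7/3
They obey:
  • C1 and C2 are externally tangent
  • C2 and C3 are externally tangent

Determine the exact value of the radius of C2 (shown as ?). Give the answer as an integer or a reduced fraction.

1. [ext C1·C2]  r_C2² + 48r_C2 − 208 = 0  ⇒  r_C2 = 4 (r>0 drops 1)
2. [ext C2·C3]  r_C2² + (14/3)r_C2 − 104/3 = 0  ⇒  r_C2 = 4 (r>0 drops 1)

4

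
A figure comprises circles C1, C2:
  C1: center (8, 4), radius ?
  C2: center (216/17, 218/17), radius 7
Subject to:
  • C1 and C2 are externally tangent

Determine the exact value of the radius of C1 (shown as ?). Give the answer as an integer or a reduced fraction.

1. [ext C1·C2]  r_C1² + 14r_C1 − 51 = 0  ⇒  r_C1 = 3 (r>0 drops 1)

3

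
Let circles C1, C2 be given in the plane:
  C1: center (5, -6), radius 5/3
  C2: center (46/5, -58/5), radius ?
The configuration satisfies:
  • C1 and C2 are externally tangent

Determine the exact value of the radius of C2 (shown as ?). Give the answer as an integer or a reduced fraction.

1. [ext C1·C2]  r_C2² + (10/3)r_C2 − 416/9 = 0  ⇒  r_C2 = 16/3 (r>0 drops 1)

16/3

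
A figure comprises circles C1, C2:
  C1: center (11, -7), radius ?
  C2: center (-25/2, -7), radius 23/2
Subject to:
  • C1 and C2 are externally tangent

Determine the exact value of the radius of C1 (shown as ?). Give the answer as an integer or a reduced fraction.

1. [ext C1·C2]  r_C1² + 23r_C1 − 420 = 0  ⇒  r_C1 = 12 (r>0 drops 1)

12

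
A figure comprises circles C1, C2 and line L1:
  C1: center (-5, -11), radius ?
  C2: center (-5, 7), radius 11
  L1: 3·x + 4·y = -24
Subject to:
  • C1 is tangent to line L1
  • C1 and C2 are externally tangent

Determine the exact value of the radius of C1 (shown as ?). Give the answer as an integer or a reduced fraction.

1. [C1‖L1]  r_C1² − 49 = 0  ⇒  r_C1 = 7 (r>0 drops 1)
2. [ext C1·C2]  r_C1² + 22r_C1 − 203 = 0  ⇒  r_C1 = 7 (r>0 drops 1)

7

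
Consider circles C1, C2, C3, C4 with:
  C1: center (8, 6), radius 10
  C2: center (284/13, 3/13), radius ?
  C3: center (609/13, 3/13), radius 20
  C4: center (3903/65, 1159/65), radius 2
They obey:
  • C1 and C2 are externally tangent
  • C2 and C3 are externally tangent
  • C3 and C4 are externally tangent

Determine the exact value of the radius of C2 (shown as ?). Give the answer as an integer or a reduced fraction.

5

1. [ext C1·C2]  r_C2² + 20r_C2 − 125 = 0  ⇒  r_C2 = 5 (r>0 drops 1)
2. [ext C2·C3]  r_C2² + 40r_C2 − 225 = 0  ⇒  r_C2 = 5 (r>0 drops 1)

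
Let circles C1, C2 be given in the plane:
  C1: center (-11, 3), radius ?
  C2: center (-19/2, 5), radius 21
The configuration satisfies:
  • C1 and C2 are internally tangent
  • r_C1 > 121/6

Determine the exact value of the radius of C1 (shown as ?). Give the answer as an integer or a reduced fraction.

1. [int C1,C2]  r_C1² − 42r_C1 + 1739/4 = 0  ⇒  r_C1 = 37/2 or 47/2
2. given r_C1 > 121/6: keep 47/2

47/2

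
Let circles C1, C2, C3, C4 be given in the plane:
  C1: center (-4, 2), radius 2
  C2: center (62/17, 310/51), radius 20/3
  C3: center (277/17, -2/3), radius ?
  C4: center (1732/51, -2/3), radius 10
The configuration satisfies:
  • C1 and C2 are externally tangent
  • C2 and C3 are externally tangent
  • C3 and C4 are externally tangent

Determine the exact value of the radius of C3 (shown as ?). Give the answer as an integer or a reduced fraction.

23/3

1. [ext C2·C3]  r_C3² + (40/3)r_C3 − 161 = 0  ⇒  r_C3 = 23/3 (r>0 drops 1)
2. [ext C3·C4]  r_C3² + 20r_C3 − 1909/9 = 0  ⇒  r_C3 = 23/3 (r>0 drops 1)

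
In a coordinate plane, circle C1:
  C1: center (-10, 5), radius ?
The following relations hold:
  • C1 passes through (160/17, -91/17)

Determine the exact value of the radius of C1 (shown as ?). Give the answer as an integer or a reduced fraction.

22

1. [C1∋P]  r_C1² − 484 = 0  ⇒  r_C1 = 22 (r>0 drops 1)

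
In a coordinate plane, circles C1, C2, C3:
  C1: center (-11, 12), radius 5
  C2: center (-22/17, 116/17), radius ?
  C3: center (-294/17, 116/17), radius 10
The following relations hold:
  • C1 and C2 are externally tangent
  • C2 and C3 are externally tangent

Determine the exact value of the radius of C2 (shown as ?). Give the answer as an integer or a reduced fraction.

1. [ext C1·C2]  r_C2² + 10r_C2 − 96 = 0  ⇒  r_C2 = 6 (r>0 drops 1)
2. [ext C2·C3]  r_C2² + 20r_C2 − 156 = 0  ⇒  r_C2 = 6 (r>0 drops 1)

6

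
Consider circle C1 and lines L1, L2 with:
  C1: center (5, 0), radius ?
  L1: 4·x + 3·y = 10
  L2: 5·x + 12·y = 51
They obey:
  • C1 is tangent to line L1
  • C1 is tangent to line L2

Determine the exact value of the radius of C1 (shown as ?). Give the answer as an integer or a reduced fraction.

1. [C1‖L1]  r_C1² − 4 = 0  ⇒  r_C1 = 2 (r>0 drops 1)
2. [C1‖L2]  r_C1² − 4 = 0  ⇒  r_C1 = 2 (r>0 drops 1)

2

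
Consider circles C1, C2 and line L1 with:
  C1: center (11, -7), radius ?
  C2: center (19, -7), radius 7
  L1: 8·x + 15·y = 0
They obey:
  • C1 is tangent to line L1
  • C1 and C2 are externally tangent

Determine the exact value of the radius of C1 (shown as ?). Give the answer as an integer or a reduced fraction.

1. [C1‖L1]  r_C1² − 1 = 0  ⇒  r_C1 = 1 (r>0 drops 1)
2. [ext C1·C2]  r_C1² + 14r_C1 − 15 = 0  ⇒  r_C1 = 1 (r>0 drops 1)

1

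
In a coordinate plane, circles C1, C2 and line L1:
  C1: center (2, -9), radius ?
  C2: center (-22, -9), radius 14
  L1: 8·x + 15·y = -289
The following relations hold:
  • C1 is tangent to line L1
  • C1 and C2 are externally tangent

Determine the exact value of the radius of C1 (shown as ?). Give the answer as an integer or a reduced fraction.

10

1. [C1‖L1]  r_C1² − 100 = 0  ⇒  r_C1 = 10 (r>0 drops 1)
2. [ext C1·C2]  r_C1² + 28r_C1 − 380 = 0  ⇒  r_C1 = 10 (r>0 drops 1)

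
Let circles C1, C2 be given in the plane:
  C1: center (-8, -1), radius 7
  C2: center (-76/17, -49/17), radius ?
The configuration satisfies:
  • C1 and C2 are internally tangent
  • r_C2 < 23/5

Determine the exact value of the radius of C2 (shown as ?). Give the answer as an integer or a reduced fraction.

3

1. [int C1,C2]  r_C2² − 14r_C2 + 33 = 0  ⇒  r_C2 = 3 or 11
2. given r_C2 < 23/5: keep 3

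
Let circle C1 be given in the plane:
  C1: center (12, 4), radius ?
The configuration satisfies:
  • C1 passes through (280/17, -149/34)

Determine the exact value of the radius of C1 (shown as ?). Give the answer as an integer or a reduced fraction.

1. [C1∋P]  r_C1² − 361/4 = 0  ⇒  r_C1 = 19/2 (r>0 drops 1)

19/2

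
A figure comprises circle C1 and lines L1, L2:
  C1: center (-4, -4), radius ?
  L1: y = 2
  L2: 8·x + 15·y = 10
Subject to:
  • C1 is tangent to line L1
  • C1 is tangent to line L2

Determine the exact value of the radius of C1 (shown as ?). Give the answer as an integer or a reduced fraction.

6

1. [C1‖L1]  r_C1² − 36 = 0  ⇒  r_C1 = 6 (r>0 drops 1)
2. [C1‖L2]  r_C1² − 36 = 0  ⇒  r_C1 = 6 (r>0 drops 1)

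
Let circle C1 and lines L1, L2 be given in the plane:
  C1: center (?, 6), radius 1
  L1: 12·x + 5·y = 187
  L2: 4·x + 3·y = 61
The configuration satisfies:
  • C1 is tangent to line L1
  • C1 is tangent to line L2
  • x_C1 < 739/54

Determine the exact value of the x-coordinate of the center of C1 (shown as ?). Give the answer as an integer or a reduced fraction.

1. [C1‖L1]  x_C1² − (157/6)x_C1 + 170 = 0  ⇒  x_C1 = 12 or 85/6
2. [C1‖L2]  x_C1² − (43/2)x_C1 + 114 = 0  ⇒  x_C1 = 19/2 or 12

12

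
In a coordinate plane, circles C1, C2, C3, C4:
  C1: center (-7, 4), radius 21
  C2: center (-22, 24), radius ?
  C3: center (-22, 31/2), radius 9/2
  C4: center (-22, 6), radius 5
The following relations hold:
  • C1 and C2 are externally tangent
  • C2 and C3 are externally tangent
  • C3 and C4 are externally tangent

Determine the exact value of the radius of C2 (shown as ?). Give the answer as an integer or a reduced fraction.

1. [ext C1·C2]  r_C2² + 42r_C2 − 184 = 0  ⇒  r_C2 = 4 (r>0 drops 1)
2. [ext C2·C3]  r_C2² + 9r_C2 − 52 = 0  ⇒  r_C2 = 4 (r>0 drops 1)

4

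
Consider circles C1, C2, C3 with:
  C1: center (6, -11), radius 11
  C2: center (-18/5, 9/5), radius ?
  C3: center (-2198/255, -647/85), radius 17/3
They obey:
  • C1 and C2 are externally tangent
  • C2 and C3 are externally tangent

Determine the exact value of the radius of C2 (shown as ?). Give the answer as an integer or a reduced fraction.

5

1. [ext C1·C2]  r_C2² + 22r_C2 − 135 = 0  ⇒  r_C2 = 5 (r>0 drops 1)
2. [ext C2·C3]  r_C2² + (34/3)r_C2 − 245/3 = 0  ⇒  r_C2 = 5 (r>0 drops 1)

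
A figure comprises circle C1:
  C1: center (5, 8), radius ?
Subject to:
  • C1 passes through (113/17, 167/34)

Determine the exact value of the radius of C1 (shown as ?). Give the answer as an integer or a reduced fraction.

1. [C1∋P]  r_C1² − 49/4 = 0  ⇒  r_C1 = 7/2 (r>0 drops 1)

7/2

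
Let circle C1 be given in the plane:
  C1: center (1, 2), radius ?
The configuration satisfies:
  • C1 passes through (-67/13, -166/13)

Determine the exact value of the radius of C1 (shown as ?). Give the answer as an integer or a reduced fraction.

16

1. [C1∋P]  r_C1² − 256 = 0  ⇒  r_C1 = 16 (r>0 drops 1)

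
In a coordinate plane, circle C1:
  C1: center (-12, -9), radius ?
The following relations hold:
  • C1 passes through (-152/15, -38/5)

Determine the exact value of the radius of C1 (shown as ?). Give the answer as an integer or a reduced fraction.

7/3

1. [C1∋P]  r_C1² − 49/9 = 0  ⇒  r_C1 = 7/3 (r>0 drops 1)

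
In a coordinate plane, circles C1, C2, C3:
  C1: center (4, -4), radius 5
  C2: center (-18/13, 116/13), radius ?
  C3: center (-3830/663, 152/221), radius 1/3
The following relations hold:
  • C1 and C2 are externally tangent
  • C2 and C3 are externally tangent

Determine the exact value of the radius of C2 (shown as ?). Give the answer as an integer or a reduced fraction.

9

1. [ext C1·C2]  r_C2² + 10r_C2 − 171 = 0  ⇒  r_C2 = 9 (r>0 drops 1)
2. [ext C2·C3]  r_C2² + (2/3)r_C2 − 87 = 0  ⇒  r_C2 = 9 (r>0 drops 1)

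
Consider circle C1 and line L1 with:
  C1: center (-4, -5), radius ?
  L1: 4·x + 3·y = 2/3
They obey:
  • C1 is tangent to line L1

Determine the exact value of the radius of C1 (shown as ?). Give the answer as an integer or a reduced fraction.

19/3

1. [C1‖L1]  r_C1² − 361/9 = 0  ⇒  r_C1 = 19/3 (r>0 drops 1)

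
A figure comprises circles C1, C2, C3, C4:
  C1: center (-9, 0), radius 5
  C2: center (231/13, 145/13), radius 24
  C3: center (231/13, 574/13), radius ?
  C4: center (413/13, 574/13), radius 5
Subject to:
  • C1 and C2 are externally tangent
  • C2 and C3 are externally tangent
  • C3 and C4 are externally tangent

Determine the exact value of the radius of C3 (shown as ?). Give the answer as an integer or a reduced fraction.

9

1. [ext C2·C3]  r_C3² + 48r_C3 − 513 = 0  ⇒  r_C3 = 9 (r>0 drops 1)
2. [ext C3·C4]  r_C3² + 10r_C3 − 171 = 0  ⇒  r_C3 = 9 (r>0 drops 1)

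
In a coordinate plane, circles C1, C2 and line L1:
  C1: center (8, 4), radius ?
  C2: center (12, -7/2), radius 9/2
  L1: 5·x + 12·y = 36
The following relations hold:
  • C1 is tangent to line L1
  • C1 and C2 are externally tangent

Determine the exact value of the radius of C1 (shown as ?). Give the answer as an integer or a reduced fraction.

1. [C1‖L1]  r_C1² − 16 = 0  ⇒  r_C1 = 4 (r>0 drops 1)
2. [ext C1·C2]  r_C1² + 9r_C1 − 52 = 0  ⇒  r_C1 = 4 (r>0 drops 1)

4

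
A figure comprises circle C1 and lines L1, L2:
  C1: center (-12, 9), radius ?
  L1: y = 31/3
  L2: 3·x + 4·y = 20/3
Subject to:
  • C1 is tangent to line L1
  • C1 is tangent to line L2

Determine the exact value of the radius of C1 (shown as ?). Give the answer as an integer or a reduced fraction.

1. [C1‖L1]  r_C1² − 16/9 = 0  ⇒  r_C1 = 4/3 (r>0 drops 1)
2. [C1‖L2]  r_C1² − 16/9 = 0  ⇒  r_C1 = 4/3 (r>0 drops 1)

4/3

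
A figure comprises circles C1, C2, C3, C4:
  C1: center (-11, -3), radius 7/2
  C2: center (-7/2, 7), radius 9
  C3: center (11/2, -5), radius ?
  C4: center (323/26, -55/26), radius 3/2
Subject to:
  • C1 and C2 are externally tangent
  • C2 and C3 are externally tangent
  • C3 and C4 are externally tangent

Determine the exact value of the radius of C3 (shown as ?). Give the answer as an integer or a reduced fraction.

6

1. [ext C2·C3]  r_C3² + 18r_C3 − 144 = 0  ⇒  r_C3 = 6 (r>0 drops 1)
2. [ext C3·C4]  r_C3² + 3r_C3 − 54 = 0  ⇒  r_C3 = 6 (r>0 drops 1)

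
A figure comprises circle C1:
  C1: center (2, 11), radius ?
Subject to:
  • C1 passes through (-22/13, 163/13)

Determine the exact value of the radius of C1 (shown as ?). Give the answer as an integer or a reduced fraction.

4

1. [C1∋P]  r_C1² − 16 = 0  ⇒  r_C1 = 4 (r>0 drops 1)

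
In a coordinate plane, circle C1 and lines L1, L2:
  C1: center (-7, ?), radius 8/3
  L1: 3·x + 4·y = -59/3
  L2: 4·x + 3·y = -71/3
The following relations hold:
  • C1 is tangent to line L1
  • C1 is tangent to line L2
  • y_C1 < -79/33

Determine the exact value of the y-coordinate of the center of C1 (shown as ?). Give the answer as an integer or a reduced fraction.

1. [C1‖L1]  y_C1² − (2/3)y_C1 − 11 = 0  ⇒  y_C1 = -3 or 11/3
2. [C1‖L2]  y_C1² − (26/9)y_C1 − 53/3 = 0  ⇒  y_C1 = -3 or 53/9

-3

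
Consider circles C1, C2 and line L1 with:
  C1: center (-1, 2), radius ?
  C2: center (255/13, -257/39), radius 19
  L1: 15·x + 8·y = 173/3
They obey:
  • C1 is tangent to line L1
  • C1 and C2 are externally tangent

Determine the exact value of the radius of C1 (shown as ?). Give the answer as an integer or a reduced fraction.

1. [C1‖L1]  r_C1² − 100/9 = 0  ⇒  r_C1 = 10/3 (r>0 drops 1)
2. [ext C1·C2]  r_C1² + 38r_C1 − 1240/9 = 0  ⇒  r_C1 = 10/3 (r>0 drops 1)

10/3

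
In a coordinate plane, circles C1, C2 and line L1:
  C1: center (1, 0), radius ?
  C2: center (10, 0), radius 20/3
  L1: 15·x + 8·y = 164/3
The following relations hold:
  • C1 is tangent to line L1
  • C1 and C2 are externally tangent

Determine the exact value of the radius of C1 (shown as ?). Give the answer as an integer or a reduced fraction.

7/3

1. [C1‖L1]  r_C1² − 49/9 = 0  ⇒  r_C1 = 7/3 (r>0 drops 1)
2. [ext C1·C2]  r_C1² + (40/3)r_C1 − 329/9 = 0  ⇒  r_C1 = 7/3 (r>0 drops 1)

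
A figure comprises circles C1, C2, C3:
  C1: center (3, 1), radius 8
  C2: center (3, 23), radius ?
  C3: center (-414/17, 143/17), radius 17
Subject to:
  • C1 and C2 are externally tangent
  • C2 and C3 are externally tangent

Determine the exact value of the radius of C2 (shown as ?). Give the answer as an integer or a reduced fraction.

14

1. [ext C1·C2]  r_C2² + 16r_C2 − 420 = 0  ⇒  r_C2 = 14 (r>0 drops 1)
2. [ext C2·C3]  r_C2² + 34r_C2 − 672 = 0  ⇒  r_C2 = 14 (r>0 drops 1)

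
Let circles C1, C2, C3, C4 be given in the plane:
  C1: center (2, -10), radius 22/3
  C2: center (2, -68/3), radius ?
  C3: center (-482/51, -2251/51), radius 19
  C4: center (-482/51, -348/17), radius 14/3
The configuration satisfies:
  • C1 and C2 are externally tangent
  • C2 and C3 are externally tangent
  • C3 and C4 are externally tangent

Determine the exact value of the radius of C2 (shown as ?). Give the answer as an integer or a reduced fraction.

1. [ext C1·C2]  r_C2² + (44/3)r_C2 − 320/3 = 0  ⇒  r_C2 = 16/3 (r>0 drops 1)
2. [ext C2·C3]  r_C2² + 38r_C2 − 2080/9 = 0  ⇒  r_C2 = 16/3 (r>0 drops 1)

16/3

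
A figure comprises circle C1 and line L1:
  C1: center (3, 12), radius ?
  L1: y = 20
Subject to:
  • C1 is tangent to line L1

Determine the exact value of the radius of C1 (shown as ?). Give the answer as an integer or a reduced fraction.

8

1. [C1‖L1]  r_C1² − 64 = 0  ⇒  r_C1 = 8 (r>0 drops 1)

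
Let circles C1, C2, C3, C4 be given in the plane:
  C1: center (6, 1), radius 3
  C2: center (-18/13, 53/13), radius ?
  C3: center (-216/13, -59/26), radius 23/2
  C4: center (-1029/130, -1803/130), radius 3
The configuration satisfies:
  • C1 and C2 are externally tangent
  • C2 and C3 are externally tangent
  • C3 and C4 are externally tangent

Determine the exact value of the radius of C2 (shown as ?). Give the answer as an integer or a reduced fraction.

1. [ext C1·C2]  r_C2² + 6r_C2 − 55 = 0  ⇒  r_C2 = 5 (r>0 drops 1)
2. [ext C2·C3]  r_C2² + 23r_C2 − 140 = 0  ⇒  r_C2 = 5 (r>0 drops 1)

5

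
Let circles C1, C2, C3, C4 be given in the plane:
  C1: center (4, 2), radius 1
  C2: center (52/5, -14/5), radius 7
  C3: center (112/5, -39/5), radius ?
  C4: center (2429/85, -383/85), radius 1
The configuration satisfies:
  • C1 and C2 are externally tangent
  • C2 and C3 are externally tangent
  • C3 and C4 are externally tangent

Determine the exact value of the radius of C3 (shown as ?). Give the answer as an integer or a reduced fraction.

1. [ext C2·C3]  r_C3² + 14r_C3 − 120 = 0  ⇒  r_C3 = 6 (r>0 drops 1)
2. [ext C3·C4]  r_C3² + 2r_C3 − 48 = 0  ⇒  r_C3 = 6 (r>0 drops 1)

6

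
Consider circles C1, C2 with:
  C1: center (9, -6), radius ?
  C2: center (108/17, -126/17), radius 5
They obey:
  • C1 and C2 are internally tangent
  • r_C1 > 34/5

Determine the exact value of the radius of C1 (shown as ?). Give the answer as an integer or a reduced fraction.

8

1. [int C1,C2]  r_C1² − 10r_C1 + 16 = 0  ⇒  r_C1 = 2 or 8
2. given r_C1 > 34/5: keep 8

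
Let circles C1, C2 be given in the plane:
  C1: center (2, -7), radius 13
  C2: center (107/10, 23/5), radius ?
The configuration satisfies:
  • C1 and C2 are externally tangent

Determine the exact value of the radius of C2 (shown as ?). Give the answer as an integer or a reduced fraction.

1. [ext C1·C2]  r_C2² + 26r_C2 − 165/4 = 0  ⇒  r_C2 = 3/2 (r>0 drops 1)

3/2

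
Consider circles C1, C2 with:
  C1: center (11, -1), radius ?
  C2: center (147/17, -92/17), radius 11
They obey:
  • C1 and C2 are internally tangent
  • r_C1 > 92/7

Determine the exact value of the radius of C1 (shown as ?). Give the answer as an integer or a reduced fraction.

16

1. [int C1,C2]  r_C1² − 22r_C1 + 96 = 0  ⇒  r_C1 = 6 or 16
2. given r_C1 > 92/7: keep 16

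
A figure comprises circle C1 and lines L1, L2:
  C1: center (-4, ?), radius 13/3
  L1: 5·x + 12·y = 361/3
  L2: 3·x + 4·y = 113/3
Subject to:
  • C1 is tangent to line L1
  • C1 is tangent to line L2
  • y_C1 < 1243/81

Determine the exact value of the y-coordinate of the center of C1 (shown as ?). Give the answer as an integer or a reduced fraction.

7

1. [C1‖L1]  y_C1² − (421/18)y_C1 + 2065/18 = 0  ⇒  y_C1 = 7 or 295/18
2. [C1‖L2]  y_C1² − (149/6)y_C1 + 749/6 = 0  ⇒  y_C1 = 7 or 107/6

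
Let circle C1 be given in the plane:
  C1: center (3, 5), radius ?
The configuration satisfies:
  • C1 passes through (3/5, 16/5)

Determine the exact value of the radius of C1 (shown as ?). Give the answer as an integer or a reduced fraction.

3

1. [C1∋P]  r_C1² − 9 = 0  ⇒  r_C1 = 3 (r>0 drops 1)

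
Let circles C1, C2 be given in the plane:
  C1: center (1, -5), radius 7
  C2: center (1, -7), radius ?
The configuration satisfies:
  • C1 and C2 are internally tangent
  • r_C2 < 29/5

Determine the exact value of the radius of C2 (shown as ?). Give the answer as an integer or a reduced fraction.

1. [int C1,C2]  r_C2² − 14r_C2 + 45 = 0  ⇒  r_C2 = 5 or 9
2. given r_C2 < 29/5: keep 5

5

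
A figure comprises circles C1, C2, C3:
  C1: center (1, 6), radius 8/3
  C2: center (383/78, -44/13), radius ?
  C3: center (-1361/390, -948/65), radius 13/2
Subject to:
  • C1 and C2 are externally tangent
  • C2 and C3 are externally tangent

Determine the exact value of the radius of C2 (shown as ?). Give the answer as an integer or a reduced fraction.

1. [ext C1·C2]  r_C2² + (16/3)r_C2 − 385/4 = 0  ⇒  r_C2 = 15/2 (r>0 drops 1)
2. [ext C2·C3]  r_C2² + 13r_C2 − 615/4 = 0  ⇒  r_C2 = 15/2 (r>0 drops 1)

15/2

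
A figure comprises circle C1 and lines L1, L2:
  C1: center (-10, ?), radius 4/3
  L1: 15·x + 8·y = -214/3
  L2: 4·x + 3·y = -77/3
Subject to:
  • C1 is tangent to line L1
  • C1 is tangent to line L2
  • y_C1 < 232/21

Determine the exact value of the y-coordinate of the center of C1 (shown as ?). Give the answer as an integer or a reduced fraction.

7

1. [C1‖L1]  y_C1² − (59/3)y_C1 + 266/3 = 0  ⇒  y_C1 = 7 or 38/3
2. [C1‖L2]  y_C1² − (86/9)y_C1 + 161/9 = 0  ⇒  y_C1 = 23/9 or 7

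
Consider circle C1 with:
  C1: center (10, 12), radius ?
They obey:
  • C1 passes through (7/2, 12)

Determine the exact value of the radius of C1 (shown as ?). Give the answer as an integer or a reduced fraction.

1. [C1∋P]  r_C1² − 169/4 = 0  ⇒  r_C1 = 13/2 (r>0 drops 1)

13/2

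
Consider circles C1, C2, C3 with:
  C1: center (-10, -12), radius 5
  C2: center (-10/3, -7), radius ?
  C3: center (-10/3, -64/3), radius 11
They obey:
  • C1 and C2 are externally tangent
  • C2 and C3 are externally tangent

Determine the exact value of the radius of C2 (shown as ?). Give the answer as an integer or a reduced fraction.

1. [ext C1·C2]  r_C2² + 10r_C2 − 400/9 = 0  ⇒  r_C2 = 10/3 (r>0 drops 1)
2. [ext C2·C3]  r_C2² + 22r_C2 − 760/9 = 0  ⇒  r_C2 = 10/3 (r>0 drops 1)

10/3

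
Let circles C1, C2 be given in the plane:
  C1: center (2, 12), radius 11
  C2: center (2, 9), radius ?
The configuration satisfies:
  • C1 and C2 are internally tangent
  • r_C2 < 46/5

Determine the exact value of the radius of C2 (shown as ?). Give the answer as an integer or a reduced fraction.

8

1. [int C1,C2]  r_C2² − 22r_C2 + 112 = 0  ⇒  r_C2 = 8 or 14
2. given r_C2 < 46/5: keep 8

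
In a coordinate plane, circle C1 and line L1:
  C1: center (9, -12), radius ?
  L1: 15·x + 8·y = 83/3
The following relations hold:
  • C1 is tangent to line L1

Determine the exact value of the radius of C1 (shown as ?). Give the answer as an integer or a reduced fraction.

2/3

1. [C1‖L1]  r_C1² − 4/9 = 0  ⇒  r_C1 = 2/3 (r>0 drops 1)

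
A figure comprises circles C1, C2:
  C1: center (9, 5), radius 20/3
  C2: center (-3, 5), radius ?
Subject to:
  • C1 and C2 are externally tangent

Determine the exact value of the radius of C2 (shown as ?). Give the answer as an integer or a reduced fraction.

16/3

1. [ext C1·C2]  r_C2² + (40/3)r_C2 − 896/9 = 0  ⇒  r_C2 = 16/3 (r>0 drops 1)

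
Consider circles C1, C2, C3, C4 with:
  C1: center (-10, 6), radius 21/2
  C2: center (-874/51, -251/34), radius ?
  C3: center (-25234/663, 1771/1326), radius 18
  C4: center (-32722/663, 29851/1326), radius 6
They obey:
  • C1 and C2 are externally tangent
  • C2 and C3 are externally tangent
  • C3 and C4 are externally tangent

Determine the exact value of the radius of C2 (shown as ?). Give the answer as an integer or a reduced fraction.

14/3

1. [ext C1·C2]  r_C2² + 21r_C2 − 1078/9 = 0  ⇒  r_C2 = 14/3 (r>0 drops 1)
2. [ext C2·C3]  r_C2² + 36r_C2 − 1708/9 = 0  ⇒  r_C2 = 14/3 (r>0 drops 1)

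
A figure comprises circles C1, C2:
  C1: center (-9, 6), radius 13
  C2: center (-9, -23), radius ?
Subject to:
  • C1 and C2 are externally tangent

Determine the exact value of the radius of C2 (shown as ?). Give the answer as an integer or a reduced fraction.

16

1. [ext C1·C2]  r_C2² + 26r_C2 − 672 = 0  ⇒  r_C2 = 16 (r>0 drops 1)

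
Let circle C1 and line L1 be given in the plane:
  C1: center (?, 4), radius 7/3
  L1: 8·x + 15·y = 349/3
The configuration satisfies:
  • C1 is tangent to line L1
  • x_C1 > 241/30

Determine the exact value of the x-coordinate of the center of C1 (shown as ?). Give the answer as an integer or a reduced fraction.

12

1. [C1‖L1]  x_C1² − (169/12)x_C1 + 25 = 0  ⇒  x_C1 = 25/12 or 12
2. given x_C1 > 241/30: keep 12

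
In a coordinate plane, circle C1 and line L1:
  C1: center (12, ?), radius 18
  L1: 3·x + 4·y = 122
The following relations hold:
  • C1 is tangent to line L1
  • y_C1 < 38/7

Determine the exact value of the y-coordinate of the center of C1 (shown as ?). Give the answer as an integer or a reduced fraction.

1. [C1‖L1]  y_C1² − 43y_C1 − 44 = 0  ⇒  y_C1 = -1 or 44
2. given y_C1 < 38/7: keep -1

-1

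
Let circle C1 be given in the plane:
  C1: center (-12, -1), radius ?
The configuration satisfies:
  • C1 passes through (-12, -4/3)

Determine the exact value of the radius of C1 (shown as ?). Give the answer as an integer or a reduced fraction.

1/3

1. [C1∋P]  r_C1² − 1/9 = 0  ⇒  r_C1 = 1/3 (r>0 drops 1)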